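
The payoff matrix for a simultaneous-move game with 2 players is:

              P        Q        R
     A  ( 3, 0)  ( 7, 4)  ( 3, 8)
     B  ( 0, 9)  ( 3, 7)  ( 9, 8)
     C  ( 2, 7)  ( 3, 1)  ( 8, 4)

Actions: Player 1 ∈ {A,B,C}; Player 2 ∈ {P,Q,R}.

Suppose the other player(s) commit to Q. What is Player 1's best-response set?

argmax u_1 = {A}

u_1(A vs Q) = 7
u_1(B vs Q) = 3
u_1(C vs Q) = 3
max payoff 7 at {A}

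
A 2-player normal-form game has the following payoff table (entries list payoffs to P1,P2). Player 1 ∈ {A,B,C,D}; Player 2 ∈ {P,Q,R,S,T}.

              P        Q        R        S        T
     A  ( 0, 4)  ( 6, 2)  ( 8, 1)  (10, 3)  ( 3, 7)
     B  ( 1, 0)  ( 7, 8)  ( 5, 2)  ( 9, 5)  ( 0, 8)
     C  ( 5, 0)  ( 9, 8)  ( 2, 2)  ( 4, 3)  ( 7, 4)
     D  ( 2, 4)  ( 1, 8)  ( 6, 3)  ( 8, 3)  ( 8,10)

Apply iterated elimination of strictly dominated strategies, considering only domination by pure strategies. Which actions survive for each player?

P2 drop P (T beats it: A:7>4 B:8>0 C:4>0 D:10>4)
P2 drop R (Q beats it: A:2>1 B:8>2 C:8>2 D:8>3)
P2 drop S (T beats it: A:7>3 B:8>5 C:4>3 D:10>3)
P1 drop A (C beats it: Q:9>6 T:7>3)
P1 drop B (C beats it: Q:9>7 T:7>0)
P1→{C,D} P2→{Q,T}

Remaining: P1:{C,D} P2:{Q,T}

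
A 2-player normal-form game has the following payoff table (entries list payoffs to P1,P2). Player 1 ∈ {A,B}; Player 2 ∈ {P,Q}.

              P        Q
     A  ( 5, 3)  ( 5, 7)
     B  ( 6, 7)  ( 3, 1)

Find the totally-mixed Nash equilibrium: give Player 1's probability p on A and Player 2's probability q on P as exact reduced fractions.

p=3/5, q=2/3

P1 indiff ⇒ q·5+(1-q)·5 = q·6+(1-q)·3 ⇒ q(-1) = (1-q)(-2) ⇒ q = 2/3
P2 indiff ⇒ p·3+(1-p)·7 = p·7+(1-p)·1 ⇒ p(-4) = (1-p)(-6) ⇒ p = 3/5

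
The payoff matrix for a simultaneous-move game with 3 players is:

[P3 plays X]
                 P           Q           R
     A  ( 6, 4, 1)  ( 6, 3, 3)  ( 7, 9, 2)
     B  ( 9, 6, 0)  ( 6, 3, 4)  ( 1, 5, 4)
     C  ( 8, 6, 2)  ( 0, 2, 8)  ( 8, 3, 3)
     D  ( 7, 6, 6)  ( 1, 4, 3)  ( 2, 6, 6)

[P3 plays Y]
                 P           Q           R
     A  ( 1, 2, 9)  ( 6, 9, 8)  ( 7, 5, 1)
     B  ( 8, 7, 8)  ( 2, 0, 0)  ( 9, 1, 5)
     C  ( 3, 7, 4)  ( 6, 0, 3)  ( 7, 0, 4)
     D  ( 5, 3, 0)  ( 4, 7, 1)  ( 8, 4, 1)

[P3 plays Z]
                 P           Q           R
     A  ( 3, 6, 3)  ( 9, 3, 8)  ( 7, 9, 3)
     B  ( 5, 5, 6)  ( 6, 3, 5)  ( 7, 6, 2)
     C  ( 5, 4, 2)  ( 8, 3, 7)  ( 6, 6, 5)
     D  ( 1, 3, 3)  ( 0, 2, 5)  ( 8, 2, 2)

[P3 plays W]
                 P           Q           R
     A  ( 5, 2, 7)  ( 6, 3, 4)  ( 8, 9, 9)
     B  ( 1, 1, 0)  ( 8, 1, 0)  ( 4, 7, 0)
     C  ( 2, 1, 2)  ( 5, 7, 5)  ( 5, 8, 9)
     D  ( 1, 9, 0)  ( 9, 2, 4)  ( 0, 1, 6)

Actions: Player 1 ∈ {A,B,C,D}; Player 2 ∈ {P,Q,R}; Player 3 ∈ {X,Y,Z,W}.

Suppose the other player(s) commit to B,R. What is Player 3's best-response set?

u_3(X vs B,R) = 4
u_3(Y vs B,R) = 5
u_3(Z vs B,R) = 2
u_3(W vs B,R) = 0
max payoff 5 at {Y}

BR_3 = {Y}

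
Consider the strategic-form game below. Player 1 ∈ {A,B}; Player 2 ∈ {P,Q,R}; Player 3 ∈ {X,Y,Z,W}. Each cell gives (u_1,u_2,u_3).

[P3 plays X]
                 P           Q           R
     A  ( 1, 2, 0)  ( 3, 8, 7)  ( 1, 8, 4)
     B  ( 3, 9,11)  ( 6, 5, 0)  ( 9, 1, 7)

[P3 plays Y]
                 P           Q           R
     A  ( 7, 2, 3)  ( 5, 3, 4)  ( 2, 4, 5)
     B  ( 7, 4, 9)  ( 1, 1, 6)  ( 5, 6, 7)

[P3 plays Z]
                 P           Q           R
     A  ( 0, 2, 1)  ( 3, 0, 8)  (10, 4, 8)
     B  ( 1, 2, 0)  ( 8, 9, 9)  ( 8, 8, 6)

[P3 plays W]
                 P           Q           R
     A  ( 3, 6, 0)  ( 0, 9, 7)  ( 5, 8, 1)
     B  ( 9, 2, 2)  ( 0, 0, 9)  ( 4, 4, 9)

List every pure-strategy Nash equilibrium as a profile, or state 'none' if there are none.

(A,P,X): not NE [P1→B gives 3>1; P2→R gives 8>2; P3→Y gives 3>0]
(A,P,Y): not NE [P2→R gives 4>2]
(A,P,Z): not NE [P1→B gives 1>0; P2→R gives 4>2; P3→Y gives 3>1]
(A,P,W): not NE [P1→B gives 9>3; P2→Q gives 9>6; P3→Y gives 3>0]
(A,Q,X): not NE [P1→B gives 6>3; P3→Z gives 8>7]
(A,Q,Y): not NE [P2→R gives 4>3; P3→Z gives 8>4]
(A,Q,Z): not NE [P1→B gives 8>3; P2→R gives 4>0]
(A,Q,W): not NE [P3→Z gives 8>7]
(A,R,X): not NE [P1→B gives 9>1; P3→Z gives 8>4]
(A,R,Y): not NE [P1→B gives 5>2; P3→Z gives 8>5]
(A,R,Z): NE
(A,R,W): not NE [P2→Q gives 9>8; P3→Z gives 8>1]
(B,P,X): NE
(B,P,Y): not NE [P2→R gives 6>4; P3→X gives 11>9]
(B,P,Z): not NE [P2→Q gives 9>2; P3→X gives 11>0]
(B,P,W): not NE [P2→R gives 4>2; P3→X gives 11>2]
(B,Q,X): not NE [P2→P gives 9>5; P3→W gives 9>0]
(B,Q,Y): not NE [P1→A gives 5>1; P2→R gives 6>1; P3→W gives 9>6]
(B,Q,Z): NE
(B,Q,W): not NE [P2→R gives 4>0]
(B,R,X): not NE [P2→P gives 9>1; P3→W gives 9>7]
(B,R,Y): not NE [P3→W gives 9>7]
(B,R,Z): not NE [P1→A gives 10>8; P2→Q gives 9>8; P3→W gives 9>6]
(B,R,W): not NE [P1→A gives 5>4]

Nash profiles: (A,R,Z), (B,P,X), (B,Q,Z)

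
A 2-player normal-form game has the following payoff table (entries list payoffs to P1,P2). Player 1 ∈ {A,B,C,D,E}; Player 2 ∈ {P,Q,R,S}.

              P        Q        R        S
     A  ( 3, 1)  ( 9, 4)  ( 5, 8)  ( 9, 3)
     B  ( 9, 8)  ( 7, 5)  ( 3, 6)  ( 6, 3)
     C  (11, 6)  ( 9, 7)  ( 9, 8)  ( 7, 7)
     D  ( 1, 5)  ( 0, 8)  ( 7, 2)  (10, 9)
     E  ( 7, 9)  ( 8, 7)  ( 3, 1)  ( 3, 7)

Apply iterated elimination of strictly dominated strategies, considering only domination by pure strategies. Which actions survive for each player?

Remaining: P1:{A,C,D} P2:{Q,R,S}

P1 drop B (C beats it: P:11>9 Q:9>7 R:9>3 S:7>6)
P1 drop E (C beats it: P:11>7 Q:9>8 R:9>3 S:7>3)
P2 drop P (Q beats it: A:4>1 C:7>6 D:8>5)
P1→{A,C,D} P2→{Q,R,S}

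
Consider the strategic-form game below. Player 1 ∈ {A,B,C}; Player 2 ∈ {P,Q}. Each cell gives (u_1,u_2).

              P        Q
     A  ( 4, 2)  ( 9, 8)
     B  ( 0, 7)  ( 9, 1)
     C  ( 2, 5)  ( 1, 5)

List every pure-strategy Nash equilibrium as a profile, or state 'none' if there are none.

(A,P): not NE [P2→Q gives 8>2]
(A,Q): NE
(B,P): not NE [P1→A gives 4>0]
(B,Q): not NE [P2→P gives 7>1]
(C,P): not NE [P1→A gives 4>2]
(C,Q): not NE [P1→B gives 9>1]

PSNE = {(A,Q)}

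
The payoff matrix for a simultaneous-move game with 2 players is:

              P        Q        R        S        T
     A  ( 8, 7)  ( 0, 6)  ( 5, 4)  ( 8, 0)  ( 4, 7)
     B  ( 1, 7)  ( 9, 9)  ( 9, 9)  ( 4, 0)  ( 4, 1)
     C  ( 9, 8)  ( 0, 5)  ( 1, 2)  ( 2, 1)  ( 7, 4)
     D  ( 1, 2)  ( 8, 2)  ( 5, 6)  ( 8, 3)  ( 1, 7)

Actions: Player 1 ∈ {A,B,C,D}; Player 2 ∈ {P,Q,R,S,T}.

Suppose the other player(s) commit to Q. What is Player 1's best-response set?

u_1(A vs Q) = 0
u_1(B vs Q) = 9
u_1(C vs Q) = 0
u_1(D vs Q) = 8
max payoff 9 at {B}

P1 best: {B}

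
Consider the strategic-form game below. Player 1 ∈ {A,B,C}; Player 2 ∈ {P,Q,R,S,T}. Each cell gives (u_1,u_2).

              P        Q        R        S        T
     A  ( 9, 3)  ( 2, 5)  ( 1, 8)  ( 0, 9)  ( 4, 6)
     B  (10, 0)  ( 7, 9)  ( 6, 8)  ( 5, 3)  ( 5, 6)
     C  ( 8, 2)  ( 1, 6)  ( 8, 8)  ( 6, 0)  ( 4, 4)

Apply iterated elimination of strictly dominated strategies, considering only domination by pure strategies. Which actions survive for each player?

P1 drop A (B beats it: P:10>9 Q:7>2 R:6>1 S:5>0 T:5>4)
P2 drop P (Q beats it: B:9>0 C:6>2)
P2 drop S (Q beats it: B:9>3 C:6>0)
P2 drop T (Q beats it: B:9>6 C:6>4)
P1→{B,C} P2→{Q,R}

Survivors P1:{B,C} P2:{Q,R}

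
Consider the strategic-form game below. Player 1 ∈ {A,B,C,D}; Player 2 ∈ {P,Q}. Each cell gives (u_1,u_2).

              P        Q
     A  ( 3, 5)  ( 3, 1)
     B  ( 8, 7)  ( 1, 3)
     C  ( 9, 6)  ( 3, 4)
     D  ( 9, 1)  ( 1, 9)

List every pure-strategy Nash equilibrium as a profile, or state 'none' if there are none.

PSNE = {(C,P)}

(A,P): not NE [P1→D gives 9>3]
(A,Q): not NE [P2→P gives 5>1]
(B,P): not NE [P1→D gives 9>8]
(B,Q): not NE [P1→C gives 3>1; P2→P gives 7>3]
(C,P): NE
(C,Q): not NE [P2→P gives 6>4]
(D,P): not NE [P2→Q gives 9>1]
(D,Q): not NE [P1→C gives 3>1]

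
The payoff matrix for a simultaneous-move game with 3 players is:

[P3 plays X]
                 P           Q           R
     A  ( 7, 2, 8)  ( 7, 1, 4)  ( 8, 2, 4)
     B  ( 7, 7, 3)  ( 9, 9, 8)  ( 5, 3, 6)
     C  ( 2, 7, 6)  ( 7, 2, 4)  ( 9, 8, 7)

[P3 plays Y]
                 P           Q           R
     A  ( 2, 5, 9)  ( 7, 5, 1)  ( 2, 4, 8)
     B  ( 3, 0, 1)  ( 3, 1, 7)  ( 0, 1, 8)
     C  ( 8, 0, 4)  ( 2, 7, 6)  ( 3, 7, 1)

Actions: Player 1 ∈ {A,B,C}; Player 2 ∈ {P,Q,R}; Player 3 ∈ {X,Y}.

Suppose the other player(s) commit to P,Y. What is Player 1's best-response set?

u_1(A vs P,Y) = 2
u_1(B vs P,Y) = 3
u_1(C vs P,Y) = 8
max payoff 8 at {C}

P1 best: {C}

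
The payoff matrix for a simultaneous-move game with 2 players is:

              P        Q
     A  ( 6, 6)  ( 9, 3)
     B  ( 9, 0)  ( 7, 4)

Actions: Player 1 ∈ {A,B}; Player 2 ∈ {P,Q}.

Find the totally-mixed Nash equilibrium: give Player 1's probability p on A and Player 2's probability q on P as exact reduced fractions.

(p,q) = (4/7, 2/5)

P1 indiff ⇒ q·6+(1-q)·9 = q·9+(1-q)·7 ⇒ q(-3) = (1-q)(-2) ⇒ q = 2/5
P2 indiff ⇒ p·6+(1-p)·0 = p·3+(1-p)·4 ⇒ p(3) = (1-p)(4) ⇒ p = 4/7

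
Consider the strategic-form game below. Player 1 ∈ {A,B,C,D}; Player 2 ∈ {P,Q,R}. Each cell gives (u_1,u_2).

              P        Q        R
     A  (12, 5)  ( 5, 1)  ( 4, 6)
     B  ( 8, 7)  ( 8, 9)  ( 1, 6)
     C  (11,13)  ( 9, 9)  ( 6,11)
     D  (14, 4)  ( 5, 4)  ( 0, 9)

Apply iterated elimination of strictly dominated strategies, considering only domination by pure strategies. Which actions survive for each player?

P1 drop B (C beats it: P:11>8 Q:9>8 R:6>1)
P2 drop Q (R beats it: A:6>1 C:11>9 D:9>4)
P1→{A,C,D} P2→{P,R}

IESDS → P1:{A,C,D} P2:{P,R}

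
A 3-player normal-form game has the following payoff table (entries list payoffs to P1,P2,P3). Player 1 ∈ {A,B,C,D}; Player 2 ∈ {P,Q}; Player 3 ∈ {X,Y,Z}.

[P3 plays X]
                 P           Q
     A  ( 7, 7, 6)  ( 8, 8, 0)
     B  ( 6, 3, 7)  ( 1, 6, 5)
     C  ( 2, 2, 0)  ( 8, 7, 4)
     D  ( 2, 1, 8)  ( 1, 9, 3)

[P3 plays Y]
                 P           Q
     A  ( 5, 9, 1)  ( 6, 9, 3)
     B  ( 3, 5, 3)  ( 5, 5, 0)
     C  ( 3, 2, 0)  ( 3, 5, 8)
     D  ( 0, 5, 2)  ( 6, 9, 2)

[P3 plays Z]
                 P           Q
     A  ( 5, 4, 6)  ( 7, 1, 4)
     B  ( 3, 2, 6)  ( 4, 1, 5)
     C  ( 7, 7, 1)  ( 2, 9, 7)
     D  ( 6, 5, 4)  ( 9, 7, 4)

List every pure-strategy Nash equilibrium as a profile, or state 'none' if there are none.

(A,P,X): not NE [P2→Q gives 8>7]
(A,P,Y): not NE [P3→Z gives 6>1]
(A,P,Z): not NE [P1→C gives 7>5]
(A,Q,X): not NE [P3→Z gives 4>0]
(A,Q,Y): not NE [P3→Z gives 4>3]
(A,Q,Z): not NE [P1→D gives 9>7; P2→P gives 4>1]
(B,P,X): not NE [P1→A gives 7>6; P2→Q gives 6>3]
(B,P,Y): not NE [P1→A gives 5>3; P3→X gives 7>3]
(B,P,Z): not NE [P1→C gives 7>3; P3→X gives 7>6]
(B,Q,X): not NE [P1→C gives 8>1]
(B,Q,Y): not NE [P1→D gives 6>5; P3→Z gives 5>0]
(B,Q,Z): not NE [P1→D gives 9>4; P2→P gives 2>1]
(C,P,X): not NE [P1→A gives 7>2; P2→Q gives 7>2; P3→Z gives 1>0]
(C,P,Y): not NE [P1→A gives 5>3; P2→Q gives 5>2; P3→Z gives 1>0]
(C,P,Z): not NE [P2→Q gives 9>7]
(C,Q,X): not NE [P3→Y gives 8>4]
(C,Q,Y): not NE [P1→D gives 6>3]
(C,Q,Z): not NE [P1→D gives 9>2; P3→Y gives 8>7]
(D,P,X): not NE [P1→A gives 7>2; P2→Q gives 9>1]
(D,P,Y): not NE [P1→A gives 5>0; P2→Q gives 9>5; P3→X gives 8>2]
(D,P,Z): not NE [P1→C gives 7>6; P2→Q gives 7>5; P3→X gives 8>4]
(D,Q,X): not NE [P1→C gives 8>1; P3→Z gives 4>3]
(D,Q,Y): not NE [P3→Z gives 4>2]
(D,Q,Z): NE

Nash profiles: (D,Q,Z)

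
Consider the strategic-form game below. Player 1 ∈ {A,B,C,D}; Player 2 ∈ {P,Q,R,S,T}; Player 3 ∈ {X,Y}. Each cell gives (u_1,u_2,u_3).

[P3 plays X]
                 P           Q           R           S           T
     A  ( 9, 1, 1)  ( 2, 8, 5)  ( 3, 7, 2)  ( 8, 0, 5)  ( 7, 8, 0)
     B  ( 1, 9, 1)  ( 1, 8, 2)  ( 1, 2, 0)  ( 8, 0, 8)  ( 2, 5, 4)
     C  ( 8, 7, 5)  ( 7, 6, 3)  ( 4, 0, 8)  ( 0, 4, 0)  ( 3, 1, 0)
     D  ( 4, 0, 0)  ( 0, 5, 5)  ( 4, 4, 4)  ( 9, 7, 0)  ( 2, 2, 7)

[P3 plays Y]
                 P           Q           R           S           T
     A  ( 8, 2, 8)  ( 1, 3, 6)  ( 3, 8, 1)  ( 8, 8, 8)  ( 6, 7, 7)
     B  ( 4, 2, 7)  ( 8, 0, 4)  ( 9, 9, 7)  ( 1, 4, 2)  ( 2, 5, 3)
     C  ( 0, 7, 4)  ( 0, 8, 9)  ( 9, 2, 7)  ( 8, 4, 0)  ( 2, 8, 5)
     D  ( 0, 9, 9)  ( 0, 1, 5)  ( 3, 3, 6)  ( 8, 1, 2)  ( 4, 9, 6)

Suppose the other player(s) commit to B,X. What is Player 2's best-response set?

argmax u_2 = {P}

u_2(P vs B,X) = 9
u_2(Q vs B,X) = 8
u_2(R vs B,X) = 2
u_2(S vs B,X) = 0
u_2(T vs B,X) = 5
max payoff 9 at {P}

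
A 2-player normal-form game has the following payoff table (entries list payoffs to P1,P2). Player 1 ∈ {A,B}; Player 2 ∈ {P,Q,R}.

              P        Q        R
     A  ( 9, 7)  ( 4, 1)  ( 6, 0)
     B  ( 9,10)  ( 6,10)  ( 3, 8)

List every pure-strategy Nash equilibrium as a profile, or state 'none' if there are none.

Nash profiles: (A,P), (B,P), (B,Q)

(A,P): NE
(A,Q): not NE [P1→B gives 6>4; P2→P gives 7>1]
(A,R): not NE [P2→P gives 7>0]
(B,P): NE
(B,Q): NE
(B,R): not NE [P1→A gives 6>3; P2→Q gives 10>8]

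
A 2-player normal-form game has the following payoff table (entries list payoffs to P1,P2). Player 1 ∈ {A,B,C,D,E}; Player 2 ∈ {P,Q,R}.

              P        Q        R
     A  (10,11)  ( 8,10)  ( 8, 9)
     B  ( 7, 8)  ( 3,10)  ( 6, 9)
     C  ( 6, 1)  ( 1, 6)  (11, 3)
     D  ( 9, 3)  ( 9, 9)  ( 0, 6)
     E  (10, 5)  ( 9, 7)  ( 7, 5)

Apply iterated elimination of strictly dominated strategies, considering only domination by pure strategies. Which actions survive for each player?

Survivors P1:{A,D,E} P2:{P,Q}

P1 drop B (A beats it: P:10>7 Q:8>3 R:8>6)
P2 drop R (Q beats it: A:10>9 C:6>3 D:9>6 E:7>5)
P1 drop C (A beats it: P:10>6 Q:8>1)
P1→{A,D,E} P2→{P,Q}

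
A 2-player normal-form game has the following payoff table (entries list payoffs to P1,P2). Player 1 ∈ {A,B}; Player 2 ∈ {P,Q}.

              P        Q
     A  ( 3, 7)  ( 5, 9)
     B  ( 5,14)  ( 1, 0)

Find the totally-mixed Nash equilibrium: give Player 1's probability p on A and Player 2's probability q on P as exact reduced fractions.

P1 indiff ⇒ q·3+(1-q)·5 = q·5+(1-q)·1 ⇒ q(-2) = (1-q)(-4) ⇒ q = 2/3
P2 indiff ⇒ p·7+(1-p)·14 = p·9+(1-p)·0 ⇒ p(-2) = (1-p)(-14) ⇒ p = 7/8

p=7/8, q=2/3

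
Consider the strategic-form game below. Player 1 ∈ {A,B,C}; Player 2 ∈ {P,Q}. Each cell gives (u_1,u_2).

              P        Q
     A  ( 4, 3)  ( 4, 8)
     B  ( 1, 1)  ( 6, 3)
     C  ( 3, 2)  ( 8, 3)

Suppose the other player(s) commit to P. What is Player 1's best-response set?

u_1(A vs P) = 4
u_1(B vs P) = 1
u_1(C vs P) = 3
max payoff 4 at {A}

BR_1 = {A}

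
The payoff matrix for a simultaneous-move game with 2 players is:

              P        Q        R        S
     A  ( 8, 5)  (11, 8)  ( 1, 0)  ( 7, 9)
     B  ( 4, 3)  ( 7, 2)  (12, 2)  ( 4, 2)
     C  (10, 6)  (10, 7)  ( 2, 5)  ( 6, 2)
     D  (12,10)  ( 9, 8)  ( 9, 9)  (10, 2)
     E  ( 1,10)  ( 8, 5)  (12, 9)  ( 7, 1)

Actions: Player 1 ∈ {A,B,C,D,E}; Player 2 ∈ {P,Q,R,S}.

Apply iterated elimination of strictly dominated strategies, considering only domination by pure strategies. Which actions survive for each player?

Remaining: P1:{A,C,D} P2:{P,Q,S}

P2 drop R (P beats it: A:5>0 B:3>2 C:6>5 D:10>9 E:10>9)
P1 drop B (A beats it: P:8>4 Q:11>7 S:7>4)
P1 drop E (D beats it: P:12>1 Q:9>8 S:10>7)
P1→{A,C,D} P2→{P,Q,S}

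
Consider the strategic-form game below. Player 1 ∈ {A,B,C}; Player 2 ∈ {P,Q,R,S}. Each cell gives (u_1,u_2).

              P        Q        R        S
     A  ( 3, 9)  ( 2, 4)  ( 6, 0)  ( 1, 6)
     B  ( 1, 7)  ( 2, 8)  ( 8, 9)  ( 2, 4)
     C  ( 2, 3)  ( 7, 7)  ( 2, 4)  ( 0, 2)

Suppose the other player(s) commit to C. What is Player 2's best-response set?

u_2(P vs C) = 3
u_2(Q vs C) = 7
u_2(R vs C) = 4
u_2(S vs C) = 2
max payoff 7 at {Q}

P2 best: {Q}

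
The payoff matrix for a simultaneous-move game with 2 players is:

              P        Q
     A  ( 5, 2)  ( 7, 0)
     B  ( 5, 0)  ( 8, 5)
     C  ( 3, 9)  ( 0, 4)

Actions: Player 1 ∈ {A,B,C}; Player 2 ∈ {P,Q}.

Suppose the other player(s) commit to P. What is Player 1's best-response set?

BR_1 = {A,B}

u_1(A vs P) = 5
u_1(B vs P) = 5
u_1(C vs P) = 3
max payoff 5 at {A,B}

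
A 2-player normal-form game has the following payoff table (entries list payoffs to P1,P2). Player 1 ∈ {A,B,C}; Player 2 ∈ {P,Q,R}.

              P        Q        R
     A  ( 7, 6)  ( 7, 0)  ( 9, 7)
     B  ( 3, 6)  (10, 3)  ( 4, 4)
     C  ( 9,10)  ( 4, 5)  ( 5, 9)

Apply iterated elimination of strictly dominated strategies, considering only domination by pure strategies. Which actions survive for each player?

P2 drop Q (P beats it: A:6>0 B:6>3 C:10>5)
P1 drop B (A beats it: P:7>3 R:9>4)
P1→{A,C} P2→{P,R}

Survivors P1:{A,C} P2:{P,R}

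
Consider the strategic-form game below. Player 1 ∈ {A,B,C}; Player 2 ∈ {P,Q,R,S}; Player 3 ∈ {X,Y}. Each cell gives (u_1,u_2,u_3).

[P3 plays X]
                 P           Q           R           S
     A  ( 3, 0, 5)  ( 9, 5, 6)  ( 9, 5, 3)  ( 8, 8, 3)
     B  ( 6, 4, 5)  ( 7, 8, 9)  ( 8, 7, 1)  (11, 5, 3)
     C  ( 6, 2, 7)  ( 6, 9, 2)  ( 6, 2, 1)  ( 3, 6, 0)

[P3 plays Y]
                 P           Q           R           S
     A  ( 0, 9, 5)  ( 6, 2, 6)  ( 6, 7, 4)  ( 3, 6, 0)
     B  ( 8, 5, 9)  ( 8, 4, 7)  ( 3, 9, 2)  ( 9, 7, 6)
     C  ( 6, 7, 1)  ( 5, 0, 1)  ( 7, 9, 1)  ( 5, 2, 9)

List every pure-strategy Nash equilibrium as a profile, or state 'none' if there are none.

NE set: (C,R,Y)

(A,P,X): not NE [P1→C gives 6>3; P2→S gives 8>0]
(A,P,Y): not NE [P1→B gives 8>0]
(A,Q,X): not NE [P2→S gives 8>5]
(A,Q,Y): not NE [P1→B gives 8>6; P2→P gives 9>2]
(A,R,X): not NE [P2→S gives 8>5; P3→Y gives 4>3]
(A,R,Y): not NE [P1→C gives 7>6; P2→P gives 9>7]
(A,S,X): not NE [P1→B gives 11>8]
(A,S,Y): not NE [P1→B gives 9>3; P2→P gives 9>6; P3→X gives 3>0]
(B,P,X): not NE [P2→Q gives 8>4; P3→Y gives 9>5]
(B,P,Y): not NE [P2→R gives 9>5]
(B,Q,X): not NE [P1→A gives 9>7]
(B,Q,Y): not NE [P2→R gives 9>4; P3→X gives 9>7]
(B,R,X): not NE [P1→A gives 9>8; P2→Q gives 8>7; P3→Y gives 2>1]
(B,R,Y): not NE [P1→C gives 7>3]
(B,S,X): not NE [P2→Q gives 8>5; P3→Y gives 6>3]
(B,S,Y): not NE [P2→R gives 9>7]
(C,P,X): not NE [P2→Q gives 9>2]
(C,P,Y): not NE [P1→B gives 8>6; P2→R gives 9>7; P3→X gives 7>1]
(C,Q,X): not NE [P1→A gives 9>6]
(C,Q,Y): not NE [P1→B gives 8>5; P2→R gives 9>0; P3→X gives 2>1]
(C,R,X): not NE [P1→A gives 9>6; P2→Q gives 9>2]
(C,R,Y): NE
(C,S,X): not NE [P1→B gives 11>3; P2→Q gives 9>6; P3→Y gives 9>0]
(C,S,Y): not NE [P1→B gives 9>5; P2→R gives 9>2]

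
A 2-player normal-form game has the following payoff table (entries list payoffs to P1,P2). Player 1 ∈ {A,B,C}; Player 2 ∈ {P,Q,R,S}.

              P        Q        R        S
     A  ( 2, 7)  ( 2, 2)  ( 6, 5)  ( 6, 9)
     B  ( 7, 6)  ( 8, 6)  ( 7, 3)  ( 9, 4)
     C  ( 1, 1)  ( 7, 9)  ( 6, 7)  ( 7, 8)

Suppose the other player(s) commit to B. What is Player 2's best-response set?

BR_2 = {P,Q}

u_2(P vs B) = 6
u_2(Q vs B) = 6
u_2(R vs B) = 3
u_2(S vs B) = 4
max payoff 6 at {P,Q}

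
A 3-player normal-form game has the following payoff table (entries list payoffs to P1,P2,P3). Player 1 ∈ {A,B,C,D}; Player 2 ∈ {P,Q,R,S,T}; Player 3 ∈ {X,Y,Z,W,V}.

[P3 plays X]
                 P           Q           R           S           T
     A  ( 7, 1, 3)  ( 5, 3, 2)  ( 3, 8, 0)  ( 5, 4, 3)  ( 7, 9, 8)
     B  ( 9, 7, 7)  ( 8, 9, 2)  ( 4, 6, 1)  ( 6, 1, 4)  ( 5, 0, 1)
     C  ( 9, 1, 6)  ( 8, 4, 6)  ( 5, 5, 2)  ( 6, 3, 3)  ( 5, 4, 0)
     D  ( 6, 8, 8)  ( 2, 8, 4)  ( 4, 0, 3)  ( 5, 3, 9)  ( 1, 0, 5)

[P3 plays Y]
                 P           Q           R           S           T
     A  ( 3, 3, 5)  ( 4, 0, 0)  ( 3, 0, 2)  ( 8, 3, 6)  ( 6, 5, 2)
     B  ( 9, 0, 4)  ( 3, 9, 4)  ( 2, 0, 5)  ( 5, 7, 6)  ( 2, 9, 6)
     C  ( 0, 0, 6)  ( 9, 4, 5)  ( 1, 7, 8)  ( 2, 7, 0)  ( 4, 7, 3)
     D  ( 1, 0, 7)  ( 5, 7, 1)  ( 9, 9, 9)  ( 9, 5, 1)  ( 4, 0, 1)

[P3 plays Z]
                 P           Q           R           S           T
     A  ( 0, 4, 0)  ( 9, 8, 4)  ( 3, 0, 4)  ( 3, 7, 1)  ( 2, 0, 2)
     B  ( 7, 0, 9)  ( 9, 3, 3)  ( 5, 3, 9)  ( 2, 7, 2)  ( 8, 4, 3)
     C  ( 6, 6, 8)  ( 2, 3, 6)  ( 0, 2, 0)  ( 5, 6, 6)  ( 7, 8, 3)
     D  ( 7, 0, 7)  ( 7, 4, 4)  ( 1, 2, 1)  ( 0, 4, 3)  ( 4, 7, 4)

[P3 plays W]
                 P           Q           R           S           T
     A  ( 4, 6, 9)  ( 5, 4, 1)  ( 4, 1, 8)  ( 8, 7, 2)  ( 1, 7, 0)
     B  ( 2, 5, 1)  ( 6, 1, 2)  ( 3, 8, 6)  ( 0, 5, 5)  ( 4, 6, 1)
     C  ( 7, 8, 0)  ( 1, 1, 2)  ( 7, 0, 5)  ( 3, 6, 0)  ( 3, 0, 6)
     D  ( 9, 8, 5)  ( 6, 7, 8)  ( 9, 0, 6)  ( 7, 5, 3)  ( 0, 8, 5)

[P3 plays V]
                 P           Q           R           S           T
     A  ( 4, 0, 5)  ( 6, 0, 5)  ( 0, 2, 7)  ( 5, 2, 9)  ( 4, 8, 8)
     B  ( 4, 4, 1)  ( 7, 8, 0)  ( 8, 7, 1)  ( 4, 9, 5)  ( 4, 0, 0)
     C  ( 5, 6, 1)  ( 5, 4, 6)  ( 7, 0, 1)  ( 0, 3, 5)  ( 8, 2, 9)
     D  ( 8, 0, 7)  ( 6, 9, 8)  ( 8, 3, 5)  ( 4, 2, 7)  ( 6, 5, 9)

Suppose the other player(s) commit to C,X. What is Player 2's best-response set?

u_2(P vs C,X) = 1
u_2(Q vs C,X) = 4
u_2(R vs C,X) = 5
u_2(S vs C,X) = 3
u_2(T vs C,X) = 4
max payoff 5 at {R}

argmax u_2 = {R}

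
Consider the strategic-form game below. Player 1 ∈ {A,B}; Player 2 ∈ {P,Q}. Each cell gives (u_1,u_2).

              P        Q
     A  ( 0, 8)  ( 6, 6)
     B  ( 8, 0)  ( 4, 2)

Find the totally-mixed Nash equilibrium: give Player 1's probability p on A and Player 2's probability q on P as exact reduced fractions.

P1 mixes 1/2 on A; P2 mixes 1/5 on P

P1 indiff ⇒ q·0+(1-q)·6 = q·8+(1-q)·4 ⇒ q(-8) = (1-q)(-2) ⇒ q = 1/5
P2 indiff ⇒ p·8+(1-p)·0 = p·6+(1-p)·2 ⇒ p(2) = (1-p)(2) ⇒ p = 1/2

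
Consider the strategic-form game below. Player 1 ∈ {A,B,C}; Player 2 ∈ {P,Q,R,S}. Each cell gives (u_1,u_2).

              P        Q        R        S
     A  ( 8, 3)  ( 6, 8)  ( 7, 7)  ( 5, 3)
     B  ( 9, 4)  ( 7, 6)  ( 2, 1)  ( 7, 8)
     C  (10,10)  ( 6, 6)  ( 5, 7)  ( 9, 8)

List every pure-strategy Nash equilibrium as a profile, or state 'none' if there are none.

PSNE = {(C,P)}

(A,P): not NE [P1→C gives 10>8; P2→Q gives 8>3]
(A,Q): not NE [P1→B gives 7>6]
(A,R): not NE [P2→Q gives 8>7]
(A,S): not NE [P1→C gives 9>5; P2→Q gives 8>3]
(B,P): not NE [P1→C gives 10>9; P2→S gives 8>4]
(B,Q): not NE [P2→S gives 8>6]
(B,R): not NE [P1→A gives 7>2; P2→S gives 8>1]
(B,S): not NE [P1→C gives 9>7]
(C,P): NE
(C,Q): not NE [P1→B gives 7>6; P2→P gives 10>6]
(C,R): not NE [P1→A gives 7>5; P2→P gives 10>7]
(C,S): not NE [P2→P gives 10>8]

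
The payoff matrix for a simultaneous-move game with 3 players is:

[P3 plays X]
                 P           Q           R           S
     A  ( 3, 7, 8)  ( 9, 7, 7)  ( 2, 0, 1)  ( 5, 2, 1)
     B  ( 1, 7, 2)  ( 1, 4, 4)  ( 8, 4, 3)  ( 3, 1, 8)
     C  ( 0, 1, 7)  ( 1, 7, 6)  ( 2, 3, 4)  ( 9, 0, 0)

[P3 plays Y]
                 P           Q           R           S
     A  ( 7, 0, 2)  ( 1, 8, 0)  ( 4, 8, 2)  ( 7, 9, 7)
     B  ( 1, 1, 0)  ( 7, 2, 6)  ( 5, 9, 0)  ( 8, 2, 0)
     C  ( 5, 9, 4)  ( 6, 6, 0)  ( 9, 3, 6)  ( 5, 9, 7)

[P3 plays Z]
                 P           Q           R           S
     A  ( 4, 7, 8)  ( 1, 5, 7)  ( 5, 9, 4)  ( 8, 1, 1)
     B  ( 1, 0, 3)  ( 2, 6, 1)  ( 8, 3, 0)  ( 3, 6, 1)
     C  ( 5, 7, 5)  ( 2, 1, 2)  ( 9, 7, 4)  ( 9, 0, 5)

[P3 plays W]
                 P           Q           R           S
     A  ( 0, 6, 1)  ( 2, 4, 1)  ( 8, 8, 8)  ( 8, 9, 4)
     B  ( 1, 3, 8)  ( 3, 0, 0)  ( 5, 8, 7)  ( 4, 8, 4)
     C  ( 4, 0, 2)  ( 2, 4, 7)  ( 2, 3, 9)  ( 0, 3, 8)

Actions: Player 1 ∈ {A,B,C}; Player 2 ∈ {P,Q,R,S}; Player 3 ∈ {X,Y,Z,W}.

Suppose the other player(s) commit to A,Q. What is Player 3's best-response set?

u_3(X vs A,Q) = 7
u_3(Y vs A,Q) = 0
u_3(Z vs A,Q) = 7
u_3(W vs A,Q) = 1
max payoff 7 at {X,Z}

argmax u_3 = {X,Z}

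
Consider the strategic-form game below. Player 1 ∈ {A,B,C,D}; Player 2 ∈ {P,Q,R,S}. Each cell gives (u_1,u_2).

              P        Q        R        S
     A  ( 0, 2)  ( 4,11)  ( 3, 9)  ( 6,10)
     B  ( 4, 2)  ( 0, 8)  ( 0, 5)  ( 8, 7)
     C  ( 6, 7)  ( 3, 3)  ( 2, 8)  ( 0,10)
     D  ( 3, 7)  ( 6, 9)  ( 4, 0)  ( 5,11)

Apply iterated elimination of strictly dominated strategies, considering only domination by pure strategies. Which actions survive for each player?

P2 drop P (S beats it: A:10>2 B:7>2 C:10>7 D:11>7)
P1 drop C (A beats it: Q:4>3 R:3>2 S:6>0)
P2 drop R (Q beats it: A:11>9 B:8>5 D:9>0)
P1→{A,B,D} P2→{Q,S}

Survivors P1:{A,B,D} P2:{Q,S}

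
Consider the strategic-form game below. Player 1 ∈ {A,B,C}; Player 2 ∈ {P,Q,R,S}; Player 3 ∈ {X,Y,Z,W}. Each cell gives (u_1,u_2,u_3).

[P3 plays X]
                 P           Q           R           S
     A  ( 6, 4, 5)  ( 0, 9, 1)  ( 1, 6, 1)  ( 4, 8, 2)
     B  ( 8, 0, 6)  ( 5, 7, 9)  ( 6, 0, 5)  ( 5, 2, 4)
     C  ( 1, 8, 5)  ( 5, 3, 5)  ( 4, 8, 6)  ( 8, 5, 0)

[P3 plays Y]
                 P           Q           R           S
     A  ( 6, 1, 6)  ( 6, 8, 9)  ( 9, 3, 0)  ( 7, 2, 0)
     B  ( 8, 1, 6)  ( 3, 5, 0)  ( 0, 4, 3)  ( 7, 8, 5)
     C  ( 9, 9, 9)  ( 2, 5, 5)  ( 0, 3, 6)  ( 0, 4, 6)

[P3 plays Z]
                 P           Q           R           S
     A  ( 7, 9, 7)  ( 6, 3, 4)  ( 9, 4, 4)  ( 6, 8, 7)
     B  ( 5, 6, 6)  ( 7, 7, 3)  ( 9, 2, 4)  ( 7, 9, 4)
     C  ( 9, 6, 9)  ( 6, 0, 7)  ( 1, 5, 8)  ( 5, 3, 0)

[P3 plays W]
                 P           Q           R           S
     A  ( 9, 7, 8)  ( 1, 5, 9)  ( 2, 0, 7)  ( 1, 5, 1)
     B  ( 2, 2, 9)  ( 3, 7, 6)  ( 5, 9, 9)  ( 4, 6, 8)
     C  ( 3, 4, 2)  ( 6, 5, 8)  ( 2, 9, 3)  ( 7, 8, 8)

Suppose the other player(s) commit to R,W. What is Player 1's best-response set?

u_1(A vs R,W) = 2
u_1(B vs R,W) = 5
u_1(C vs R,W) = 2
max payoff 5 at {B}

argmax u_1 = {B}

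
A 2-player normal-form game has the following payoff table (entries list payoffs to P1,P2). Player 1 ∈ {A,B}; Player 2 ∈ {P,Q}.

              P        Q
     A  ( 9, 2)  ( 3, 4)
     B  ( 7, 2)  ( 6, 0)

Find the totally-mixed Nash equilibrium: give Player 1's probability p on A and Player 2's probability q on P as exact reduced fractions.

P1 indiff ⇒ q·9+(1-q)·3 = q·7+(1-q)·6 ⇒ q(2) = (1-q)(3) ⇒ q = 3/5
P2 indiff ⇒ p·2+(1-p)·2 = p·4+(1-p)·0 ⇒ p(-2) = (1-p)(-2) ⇒ p = 1/2

(p,q) = (1/2, 3/5)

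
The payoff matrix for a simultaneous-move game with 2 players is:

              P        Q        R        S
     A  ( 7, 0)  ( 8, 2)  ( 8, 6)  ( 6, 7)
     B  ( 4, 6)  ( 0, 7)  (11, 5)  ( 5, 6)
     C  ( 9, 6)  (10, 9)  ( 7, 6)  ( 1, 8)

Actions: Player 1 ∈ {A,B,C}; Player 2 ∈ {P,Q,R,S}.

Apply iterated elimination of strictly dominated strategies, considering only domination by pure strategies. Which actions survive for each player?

IESDS → P1:{A,C} P2:{Q,S}

P2 drop P (Q beats it: A:2>0 B:7>6 C:9>6)
P2 drop R (S beats it: A:7>6 B:6>5 C:8>6)
P1 drop B (A beats it: Q:8>0 S:6>5)
P1→{A,C} P2→{Q,S}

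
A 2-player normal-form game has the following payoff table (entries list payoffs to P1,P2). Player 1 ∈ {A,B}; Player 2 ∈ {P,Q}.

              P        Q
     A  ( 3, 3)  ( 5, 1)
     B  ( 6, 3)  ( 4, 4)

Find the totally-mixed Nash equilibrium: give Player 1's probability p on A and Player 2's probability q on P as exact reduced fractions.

P1 indiff ⇒ q·3+(1-q)·5 = q·6+(1-q)·4 ⇒ q(-3) = (1-q)(-1) ⇒ q = 1/4
P2 indiff ⇒ p·3+(1-p)·3 = p·1+(1-p)·4 ⇒ p(2) = (1-p)(1) ⇒ p = 1/3

(p,q) = (1/3, 1/4)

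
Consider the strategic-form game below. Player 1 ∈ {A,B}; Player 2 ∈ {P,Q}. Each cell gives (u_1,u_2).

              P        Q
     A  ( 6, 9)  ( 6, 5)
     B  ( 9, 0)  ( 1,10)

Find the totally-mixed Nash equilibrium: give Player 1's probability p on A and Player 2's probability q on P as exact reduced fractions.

P1 mixes 5/7 on A; P2 mixes 5/8 on P

P1 indiff ⇒ q·6+(1-q)·6 = q·9+(1-q)·1 ⇒ q(-3) = (1-q)(-5) ⇒ q = 5/8
P2 indiff ⇒ p·9+(1-p)·0 = p·5+(1-p)·10 ⇒ p(4) = (1-p)(10) ⇒ p = 5/7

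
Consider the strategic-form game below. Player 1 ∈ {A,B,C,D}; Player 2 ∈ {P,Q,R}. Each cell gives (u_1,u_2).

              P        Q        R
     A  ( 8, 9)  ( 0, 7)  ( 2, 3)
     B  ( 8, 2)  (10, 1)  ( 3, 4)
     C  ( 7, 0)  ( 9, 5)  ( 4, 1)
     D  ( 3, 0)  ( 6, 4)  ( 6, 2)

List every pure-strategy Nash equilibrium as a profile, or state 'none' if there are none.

Nash profiles: (A,P)

(A,P): NE
(A,Q): not NE [P1→B gives 10>0; P2→P gives 9>7]
(A,R): not NE [P1→D gives 6>2; P2→P gives 9>3]
(B,P): not NE [P2→R gives 4>2]
(B,Q): not NE [P2→R gives 4>1]
(B,R): not NE [P1→D gives 6>3]
(C,P): not NE [P1→B gives 8>7; P2→Q gives 5>0]
(C,Q): not NE [P1→B gives 10>9]
(C,R): not NE [P1→D gives 6>4; P2→Q gives 5>1]
(D,P): not NE [P1→B gives 8>3; P2→Q gives 4>0]
(D,Q): not NE [P1→B gives 10>6]
(D,R): not NE [P2→Q gives 4>2]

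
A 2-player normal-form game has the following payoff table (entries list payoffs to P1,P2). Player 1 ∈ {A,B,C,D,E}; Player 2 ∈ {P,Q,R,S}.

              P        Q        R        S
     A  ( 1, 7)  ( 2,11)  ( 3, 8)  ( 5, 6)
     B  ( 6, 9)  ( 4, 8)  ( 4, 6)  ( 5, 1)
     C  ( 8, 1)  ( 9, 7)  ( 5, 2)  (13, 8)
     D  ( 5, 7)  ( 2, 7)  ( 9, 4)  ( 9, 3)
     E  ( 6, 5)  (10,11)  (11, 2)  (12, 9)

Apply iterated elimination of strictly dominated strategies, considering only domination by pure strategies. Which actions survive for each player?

P1 drop A (C beats it: P:8>1 Q:9>2 R:5>3 S:13>5)
P1 drop B (C beats it: P:8>6 Q:9>4 R:5>4 S:13>5)
P1 drop D (E beats it: P:6>5 Q:10>2 R:11>9 S:12>9)
P2 drop P (Q beats it: C:7>1 E:11>5)
P2 drop R (Q beats it: C:7>2 E:11>2)
P1→{C,E} P2→{Q,S}

Remaining: P1:{C,E} P2:{Q,S}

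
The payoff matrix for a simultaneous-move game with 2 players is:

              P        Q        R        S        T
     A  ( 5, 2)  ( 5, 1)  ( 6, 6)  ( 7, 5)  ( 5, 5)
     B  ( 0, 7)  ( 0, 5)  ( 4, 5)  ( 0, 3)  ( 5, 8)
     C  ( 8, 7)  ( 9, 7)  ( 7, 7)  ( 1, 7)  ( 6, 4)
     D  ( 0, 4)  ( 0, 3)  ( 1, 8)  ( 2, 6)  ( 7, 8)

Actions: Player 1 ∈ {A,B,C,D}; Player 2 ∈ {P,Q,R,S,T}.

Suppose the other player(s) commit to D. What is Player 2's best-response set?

BR_2 = {R,T}

u_2(P vs D) = 4
u_2(Q vs D) = 3
u_2(R vs D) = 8
u_2(S vs D) = 6
u_2(T vs D) = 8
max payoff 8 at {R,T}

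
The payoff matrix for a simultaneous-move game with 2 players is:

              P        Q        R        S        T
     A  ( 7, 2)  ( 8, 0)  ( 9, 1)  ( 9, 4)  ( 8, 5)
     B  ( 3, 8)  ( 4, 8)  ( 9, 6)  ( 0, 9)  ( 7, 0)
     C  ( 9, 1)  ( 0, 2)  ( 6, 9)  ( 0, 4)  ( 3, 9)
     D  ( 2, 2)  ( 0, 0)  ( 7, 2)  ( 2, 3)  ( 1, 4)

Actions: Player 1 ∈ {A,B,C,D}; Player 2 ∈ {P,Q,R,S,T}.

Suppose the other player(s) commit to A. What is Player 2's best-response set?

P2 best: {T}

u_2(P vs A) = 2
u_2(Q vs A) = 0
u_2(R vs A) = 1
u_2(S vs A) = 4
u_2(T vs A) = 5
max payoff 5 at {T}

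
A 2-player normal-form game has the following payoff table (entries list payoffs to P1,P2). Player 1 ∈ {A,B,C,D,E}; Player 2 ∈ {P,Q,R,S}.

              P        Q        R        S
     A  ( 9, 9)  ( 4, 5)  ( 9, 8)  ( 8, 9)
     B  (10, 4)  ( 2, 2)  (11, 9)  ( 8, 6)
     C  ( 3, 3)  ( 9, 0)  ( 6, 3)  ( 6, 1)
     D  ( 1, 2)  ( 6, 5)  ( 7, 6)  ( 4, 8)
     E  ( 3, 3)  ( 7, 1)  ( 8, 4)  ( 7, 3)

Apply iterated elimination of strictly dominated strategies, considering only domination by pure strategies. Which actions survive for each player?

P1 drop D (E beats it: P:3>1 Q:7>6 R:8>7 S:7>4)
P2 drop Q (P beats it: A:9>5 B:4>2 C:3>0 E:3>1)
P1 drop C (A beats it: P:9>3 R:9>6 S:8>6)
P1 drop E (A beats it: P:9>3 R:9>8 S:8>7)
P1→{A,B} P2→{P,R,S}

IESDS → P1:{A,B} P2:{P,R,S}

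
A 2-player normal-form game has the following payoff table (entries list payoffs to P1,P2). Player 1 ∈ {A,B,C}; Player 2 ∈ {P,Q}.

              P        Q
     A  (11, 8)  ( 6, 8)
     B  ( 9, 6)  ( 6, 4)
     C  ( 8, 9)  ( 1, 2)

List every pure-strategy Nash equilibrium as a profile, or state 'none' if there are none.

NE set: (A,P), (A,Q)

(A,P): NE
(A,Q): NE
(B,P): not NE [P1→A gives 11>9]
(B,Q): not NE [P2→P gives 6>4]
(C,P): not NE [P1→A gives 11>8]
(C,Q): not NE [P1→B gives 6>1; P2→P gives 9>2]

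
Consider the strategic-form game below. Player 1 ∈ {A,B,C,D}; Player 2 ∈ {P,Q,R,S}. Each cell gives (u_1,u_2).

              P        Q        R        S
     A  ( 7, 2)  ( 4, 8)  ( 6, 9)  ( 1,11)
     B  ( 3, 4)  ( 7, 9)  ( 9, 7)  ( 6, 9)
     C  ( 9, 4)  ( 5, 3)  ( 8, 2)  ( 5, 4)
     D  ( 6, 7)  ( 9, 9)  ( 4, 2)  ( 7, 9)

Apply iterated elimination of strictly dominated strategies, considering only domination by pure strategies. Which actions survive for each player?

P1 drop A (C beats it: P:9>7 Q:5>4 R:8>6 S:5>1)
P2 drop R (Q beats it: B:9>7 C:3>2 D:9>2)
P1 drop B (D beats it: P:6>3 Q:9>7 S:7>6)
P1→{C,D} P2→{P,Q,S}

Survivors P1:{C,D} P2:{P,Q,S}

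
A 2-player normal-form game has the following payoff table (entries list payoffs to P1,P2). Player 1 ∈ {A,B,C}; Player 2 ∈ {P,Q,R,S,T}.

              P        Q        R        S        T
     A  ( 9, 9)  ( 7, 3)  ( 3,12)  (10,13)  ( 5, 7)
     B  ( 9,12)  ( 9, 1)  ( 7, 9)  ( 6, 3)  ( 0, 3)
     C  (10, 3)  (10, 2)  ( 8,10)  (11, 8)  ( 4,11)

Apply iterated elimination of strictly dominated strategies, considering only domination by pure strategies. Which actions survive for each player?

IESDS → P1:{A,C} P2:{R,S,T}

P1 drop B (C beats it: P:10>9 Q:10>9 R:8>7 S:11>6 T:4>0)
P2 drop P (R beats it: A:12>9 C:10>3)
P2 drop Q (R beats it: A:12>3 C:10>2)
P1→{A,C} P2→{R,S,T}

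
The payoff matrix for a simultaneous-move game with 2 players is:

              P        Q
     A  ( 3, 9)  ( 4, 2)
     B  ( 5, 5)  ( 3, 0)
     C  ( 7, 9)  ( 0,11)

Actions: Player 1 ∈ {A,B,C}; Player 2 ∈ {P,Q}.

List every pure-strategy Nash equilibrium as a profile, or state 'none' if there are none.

(A,P): not NE [P1→C gives 7>3]
(A,Q): not NE [P2→P gives 9>2]
(B,P): not NE [P1→C gives 7>5]
(B,Q): not NE [P1→A gives 4>3; P2→P gives 5>0]
(C,P): not NE [P2→Q gives 11>9]
(C,Q): not NE [P1→A gives 4>0]

No pure NE.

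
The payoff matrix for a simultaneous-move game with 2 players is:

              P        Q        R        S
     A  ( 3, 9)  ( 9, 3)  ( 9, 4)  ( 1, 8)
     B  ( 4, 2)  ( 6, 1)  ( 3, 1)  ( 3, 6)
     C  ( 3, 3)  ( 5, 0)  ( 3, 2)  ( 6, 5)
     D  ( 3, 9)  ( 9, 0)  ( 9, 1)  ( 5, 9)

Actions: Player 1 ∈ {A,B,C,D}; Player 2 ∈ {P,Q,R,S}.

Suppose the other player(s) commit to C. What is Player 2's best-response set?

u_2(P vs C) = 3
u_2(Q vs C) = 0
u_2(R vs C) = 2
u_2(S vs C) = 5
max payoff 5 at {S}

P2 best: {S}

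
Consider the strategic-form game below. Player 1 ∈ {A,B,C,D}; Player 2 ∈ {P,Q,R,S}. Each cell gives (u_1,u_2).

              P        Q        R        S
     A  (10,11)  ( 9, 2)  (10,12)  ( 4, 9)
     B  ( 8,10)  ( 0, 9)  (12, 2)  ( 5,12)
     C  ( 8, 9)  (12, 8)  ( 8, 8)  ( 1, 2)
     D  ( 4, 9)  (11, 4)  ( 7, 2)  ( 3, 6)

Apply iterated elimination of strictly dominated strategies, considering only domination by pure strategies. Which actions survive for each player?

IESDS → P1:{A,B} P2:{P,R,S}

P2 drop Q (P beats it: A:11>2 B:10>9 C:9>8 D:9>4)
P1 drop C (A beats it: P:10>8 R:10>8 S:4>1)
P1 drop D (A beats it: P:10>4 R:10>7 S:4>3)
P1→{A,B} P2→{P,R,S}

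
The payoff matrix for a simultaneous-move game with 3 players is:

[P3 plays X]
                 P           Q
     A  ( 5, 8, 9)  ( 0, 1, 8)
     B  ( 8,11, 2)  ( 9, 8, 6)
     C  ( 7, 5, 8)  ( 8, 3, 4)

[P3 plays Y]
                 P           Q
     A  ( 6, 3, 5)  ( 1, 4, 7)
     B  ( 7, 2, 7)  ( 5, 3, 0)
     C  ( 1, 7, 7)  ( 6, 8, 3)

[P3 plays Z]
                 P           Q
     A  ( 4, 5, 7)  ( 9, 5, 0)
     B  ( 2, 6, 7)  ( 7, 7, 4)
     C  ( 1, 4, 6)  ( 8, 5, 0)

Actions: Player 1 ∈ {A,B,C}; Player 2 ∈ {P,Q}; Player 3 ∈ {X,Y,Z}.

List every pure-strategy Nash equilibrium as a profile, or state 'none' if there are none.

(A,P,X): not NE [P1→B gives 8>5]
(A,P,Y): not NE [P1→B gives 7>6; P2→Q gives 4>3; P3→X gives 9>5]
(A,P,Z): not NE [P3→X gives 9>7]
(A,Q,X): not NE [P1→B gives 9>0; P2→P gives 8>1]
(A,Q,Y): not NE [P1→C gives 6>1; P3→X gives 8>7]
(A,Q,Z): not NE [P3→X gives 8>0]
(B,P,X): not NE [P3→Z gives 7>2]
(B,P,Y): not NE [P2→Q gives 3>2]
(B,P,Z): not NE [P1→A gives 4>2; P2→Q gives 7>6]
(B,Q,X): not NE [P2→P gives 11>8]
(B,Q,Y): not NE [P1→C gives 6>5; P3→X gives 6>0]
(B,Q,Z): not NE [P1→A gives 9>7; P3→X gives 6>4]
(C,P,X): not NE [P1→B gives 8>7]
(C,P,Y): not NE [P1→B gives 7>1; P2→Q gives 8>7; P3→X gives 8>7]
(C,P,Z): not NE [P1→A gives 4>1; P2→Q gives 5>4; P3→X gives 8>6]
(C,Q,X): not NE [P1→B gives 9>8; P2→P gives 5>3]
(C,Q,Y): not NE [P3→X gives 4>3]
(C,Q,Z): not NE [P1→A gives 9>8; P3→X gives 4>0]

Equilibria: none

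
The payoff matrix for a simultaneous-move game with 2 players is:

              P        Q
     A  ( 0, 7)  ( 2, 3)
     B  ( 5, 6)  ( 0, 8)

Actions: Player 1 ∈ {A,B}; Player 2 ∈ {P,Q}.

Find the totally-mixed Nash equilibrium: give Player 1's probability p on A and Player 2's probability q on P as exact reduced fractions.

p=1/3, q=2/7

P1 indiff ⇒ q·0+(1-q)·2 = q·5+(1-q)·0 ⇒ q(-5) = (1-q)(-2) ⇒ q = 2/7
P2 indiff ⇒ p·7+(1-p)·6 = p·3+(1-p)·8 ⇒ p(4) = (1-p)(2) ⇒ p = 1/3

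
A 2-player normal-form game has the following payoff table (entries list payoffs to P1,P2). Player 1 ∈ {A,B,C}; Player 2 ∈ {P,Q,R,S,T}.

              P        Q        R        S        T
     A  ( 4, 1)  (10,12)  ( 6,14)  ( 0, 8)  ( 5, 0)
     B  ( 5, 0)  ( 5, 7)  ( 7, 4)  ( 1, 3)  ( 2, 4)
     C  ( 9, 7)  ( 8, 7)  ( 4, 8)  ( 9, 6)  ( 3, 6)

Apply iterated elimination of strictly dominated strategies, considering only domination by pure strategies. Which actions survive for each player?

P2 drop P (R beats it: A:14>1 B:4>0 C:8>7)
P2 drop S (Q beats it: A:12>8 B:7>3 C:7>6)
P1 drop C (A beats it: Q:10>8 R:6>4 T:5>3)
P2 drop T (Q beats it: A:12>0 B:7>4)
P1→{A,B} P2→{Q,R}

Survivors P1:{A,B} P2:{Q,R}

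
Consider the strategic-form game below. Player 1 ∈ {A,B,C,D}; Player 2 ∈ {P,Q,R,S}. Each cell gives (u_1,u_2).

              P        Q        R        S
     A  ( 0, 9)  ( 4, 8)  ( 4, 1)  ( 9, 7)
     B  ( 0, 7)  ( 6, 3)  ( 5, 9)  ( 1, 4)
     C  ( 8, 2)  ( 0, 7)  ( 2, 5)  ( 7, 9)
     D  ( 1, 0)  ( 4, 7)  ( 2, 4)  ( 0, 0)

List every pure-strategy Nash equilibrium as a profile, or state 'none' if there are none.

NE set: (B,R)

(A,P): not NE [P1→C gives 8>0]
(A,Q): not NE [P1→B gives 6>4; P2→P gives 9>8]
(A,R): not NE [P1→B gives 5>4; P2→P gives 9>1]
(A,S): not NE [P2→P gives 9>7]
(B,P): not NE [P1→C gives 8>0; P2→R gives 9>7]
(B,Q): not NE [P2→R gives 9>3]
(B,R): NE
(B,S): not NE [P1→A gives 9>1; P2→R gives 9>4]
(C,P): not NE [P2→S gives 9>2]
(C,Q): not NE [P1→B gives 6>0; P2→S gives 9>7]
(C,R): not NE [P1→B gives 5>2; P2→S gives 9>5]
(C,S): not NE [P1→A gives 9>7]
(D,P): not NE [P1→C gives 8>1; P2→Q gives 7>0]
(D,Q): not NE [P1→B gives 6>4]
(D,R): not NE [P1→B gives 5>2; P2→Q gives 7>4]
(D,S): not NE [P1→A gives 9>0; P2→Q gives 7>0]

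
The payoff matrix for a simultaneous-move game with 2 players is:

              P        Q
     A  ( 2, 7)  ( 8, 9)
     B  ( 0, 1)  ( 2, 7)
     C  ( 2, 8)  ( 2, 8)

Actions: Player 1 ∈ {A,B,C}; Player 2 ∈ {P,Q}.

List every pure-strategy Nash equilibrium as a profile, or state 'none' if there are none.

PSNE = {(A,Q), (C,P)}

(A,P): not NE [P2→Q gives 9>7]
(A,Q): NE
(B,P): not NE [P1→C gives 2>0; P2→Q gives 7>1]
(B,Q): not NE [P1→A gives 8>2]
(C,P): NE
(C,Q): not NE [P1→A gives 8>2]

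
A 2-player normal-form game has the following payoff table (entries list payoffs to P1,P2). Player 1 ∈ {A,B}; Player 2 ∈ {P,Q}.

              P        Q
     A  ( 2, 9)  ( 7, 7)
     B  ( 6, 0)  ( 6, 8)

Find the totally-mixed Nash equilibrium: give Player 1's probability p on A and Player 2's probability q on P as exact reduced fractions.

P1 indiff ⇒ q·2+(1-q)·7 = q·6+(1-q)·6 ⇒ q(-4) = (1-q)(-1) ⇒ q = 1/5
P2 indiff ⇒ p·9+(1-p)·0 = p·7+(1-p)·8 ⇒ p(2) = (1-p)(8) ⇒ p = 4/5

(p,q) = (4/5, 1/5)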